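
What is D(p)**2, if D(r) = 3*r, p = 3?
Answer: 81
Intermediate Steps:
D(p)**2 = (3*3)**2 = 9**2 = 81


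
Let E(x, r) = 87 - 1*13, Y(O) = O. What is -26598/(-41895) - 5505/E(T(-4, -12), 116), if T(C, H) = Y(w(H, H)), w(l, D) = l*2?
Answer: -76221241/1033410 ≈ -73.757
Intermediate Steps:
w(l, D) = 2*l
T(C, H) = 2*H
E(x, r) = 74 (E(x, r) = 87 - 13 = 74)
-26598/(-41895) - 5505/E(T(-4, -12), 116) = -26598/(-41895) - 5505/74 = -26598*(-1/41895) - 5505*1/74 = 8866/13965 - 5505/74 = -76221241/1033410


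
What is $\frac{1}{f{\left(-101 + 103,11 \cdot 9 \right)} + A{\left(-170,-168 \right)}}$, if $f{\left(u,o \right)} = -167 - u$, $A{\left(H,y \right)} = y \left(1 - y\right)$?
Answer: $- \frac{1}{28561} \approx -3.5013 \cdot 10^{-5}$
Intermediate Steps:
$\frac{1}{f{\left(-101 + 103,11 \cdot 9 \right)} + A{\left(-170,-168 \right)}} = \frac{1}{\left(-167 - \left(-101 + 103\right)\right) - 168 \left(1 - -168\right)} = \frac{1}{\left(-167 - 2\right) - 168 \left(1 + 168\right)} = \frac{1}{\left(-167 - 2\right) - 28392} = \frac{1}{-169 - 28392} = \frac{1}{-28561} = - \frac{1}{28561}$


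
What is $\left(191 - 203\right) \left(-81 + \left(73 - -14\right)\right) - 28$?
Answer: $-100$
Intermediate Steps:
$\left(191 - 203\right) \left(-81 + \left(73 - -14\right)\right) - 28 = - 12 \left(-81 + \left(73 + 14\right)\right) - 28 = - 12 \left(-81 + 87\right) - 28 = \left(-12\right) 6 - 28 = -72 - 28 = -100$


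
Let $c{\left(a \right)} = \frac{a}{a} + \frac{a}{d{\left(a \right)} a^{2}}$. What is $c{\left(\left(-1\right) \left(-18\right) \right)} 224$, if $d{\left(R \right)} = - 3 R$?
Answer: $\frac{54376}{243} \approx 223.77$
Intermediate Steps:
$c{\left(a \right)} = 1 - \frac{1}{3 a^{2}}$ ($c{\left(a \right)} = \frac{a}{a} + \frac{a}{- 3 a a^{2}} = 1 + \frac{a}{\left(-3\right) a^{3}} = 1 + a \left(- \frac{1}{3 a^{3}}\right) = 1 - \frac{1}{3 a^{2}}$)
$c{\left(\left(-1\right) \left(-18\right) \right)} 224 = \left(1 - \frac{1}{3 \cdot 324}\right) 224 = \left(1 - \frac{1}{972}\right) 224 = \frac{971}{972} \cdot 224 = \frac{54376}{243}$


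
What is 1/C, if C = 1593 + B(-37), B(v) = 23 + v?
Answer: 1/1579 ≈ 0.00063331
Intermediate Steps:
C = 1579 (C = 1593 + (23 - 37) = 1593 - 14 = 1579)
1/C = 1/1579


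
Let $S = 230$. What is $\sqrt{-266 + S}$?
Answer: $6 i \approx 6.0 i$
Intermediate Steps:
$\sqrt{-266 + S} = \sqrt{-266 + 230} = \sqrt{-36} = 6 i$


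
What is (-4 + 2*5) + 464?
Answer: 470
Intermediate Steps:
(-4 + 2*5) + 464 = (-4 + 10) + 464 = 6 + 464 = 470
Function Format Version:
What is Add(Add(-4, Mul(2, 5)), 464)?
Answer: 470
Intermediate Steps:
Add(Add(-4, Mul(2, 5)), 464) = Add(Add(-4, 10), 464) = Add(6, 464) = 470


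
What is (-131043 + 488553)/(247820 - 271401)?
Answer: -357510/23581 ≈ -15.161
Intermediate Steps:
(-131043 + 488553)/(247820 - 271401) = 357510/(-23581) = 357510*(-1/23581) = -357510/23581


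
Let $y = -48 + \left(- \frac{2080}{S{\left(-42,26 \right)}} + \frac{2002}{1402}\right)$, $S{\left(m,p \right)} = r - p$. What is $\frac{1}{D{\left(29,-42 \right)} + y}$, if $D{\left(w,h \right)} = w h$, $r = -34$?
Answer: $- \frac{2103}{2586491} \approx -0.00081307$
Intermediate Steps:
$S{\left(m,p \right)} = -34 - p$
$D{\left(w,h \right)} = h w$
$y = - \frac{25037}{2103}$ ($y = -48 - \left(- \frac{1001}{701} + \frac{2080}{-34 - 26}\right) = -48 - \left(- \frac{1001}{701} + \frac{2080}{-60}\right) = -48 + \left(\left(-2080\right) \left(- \frac{1}{60}\right) + \frac{1001}{701}\right) = -48 + \left(\frac{104}{3} + \frac{1001}{701}\right) = -48 + \frac{75907}{2103} = - \frac{25037}{2103} \approx -11.905$)
$\frac{1}{D{\left(29,-42 \right)} + y} = \frac{1}{\left(-42\right) 29 - \frac{25037}{2103}} = \frac{1}{-1218 - \frac{25037}{2103}} = \frac{1}{- \frac{2586491}{2103}} = - \frac{2103}{2586491}$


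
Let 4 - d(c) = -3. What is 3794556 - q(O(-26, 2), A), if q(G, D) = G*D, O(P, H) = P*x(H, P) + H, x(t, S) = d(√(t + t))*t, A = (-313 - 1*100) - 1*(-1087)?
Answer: 4038544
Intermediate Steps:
d(c) = 7 (d(c) = 4 - 1*(-3) = 4 + 3 = 7)
A = 674 (A = (-313 - 100) + 1087 = -413 + 1087 = 674)
x(t, S) = 7*t
O(P, H) = H + 7*H*P (O(P, H) = P*(7*H) + H = 7*H*P + H = H + 7*H*P)
q(G, D) = D*G
3794556 - q(O(-26, 2), A) = 3794556 - 674*2*(1 + 7*(-26)) = 3794556 - 674*2*(1 - 182) = 3794556 - 674*2*(-181) = 3794556 - 674*(-362) = 3794556 - 1*(-243988) = 3794556 + 243988 = 4038544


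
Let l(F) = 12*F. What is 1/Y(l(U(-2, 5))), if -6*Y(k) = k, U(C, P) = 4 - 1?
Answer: -1/6 ≈ -0.16667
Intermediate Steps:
U(C, P) = 3
Y(k) = -k/6
1/Y(l(U(-2, 5))) = 1/(-2*3) = 1/(-1/6*36) = 1/(-6) = -1/6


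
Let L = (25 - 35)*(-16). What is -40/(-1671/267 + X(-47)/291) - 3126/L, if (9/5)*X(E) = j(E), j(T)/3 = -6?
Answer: -171856251/13038160 ≈ -13.181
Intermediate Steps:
j(T) = -18 (j(T) = 3*(-6) = -18)
X(E) = -10 (X(E) = (5/9)*(-18) = -10)
L = 160 (L = -10*(-16) = 160)
-40/(-1671/267 + X(-47)/291) - 3126/L = -40/(-1671/267 - 10/291) - 3126/160 = -40/(-1671*1/267 - 10*1/291) - 3126*1/160 = -40/(-557/89 - 10/291) - 1563/80 = -40/(-162977/25899) - 1563/80 = -40*(-25899/162977) - 1563/80 = 1035960/162977 - 1563/80 = -171856251/13038160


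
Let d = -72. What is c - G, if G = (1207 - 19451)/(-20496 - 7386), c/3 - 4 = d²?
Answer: 216968602/13941 ≈ 15563.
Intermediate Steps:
c = 15564 (c = 12 + 3*(-72)² = 12 + 3*5184 = 12 + 15552 = 15564)
G = 9122/13941 (G = -18244/(-27882) = -18244*(-1/27882) = 9122/13941 ≈ 0.65433)
c - G = 15564 - 1*9122/13941 = 15564 - 9122/13941 = 216968602/13941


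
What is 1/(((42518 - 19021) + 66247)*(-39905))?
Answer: -1/3581234320 ≈ -2.7923e-10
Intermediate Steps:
1/(((42518 - 19021) + 66247)*(-39905)) = -1/39905/(23497 + 66247) = -1/39905/89744 = (1/89744)*(-1/39905) = -1/3581234320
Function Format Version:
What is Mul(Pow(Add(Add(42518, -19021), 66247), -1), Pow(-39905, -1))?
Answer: Rational(-1, 3581234320) ≈ -2.7923e-10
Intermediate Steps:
Mul(Pow(Add(Add(42518, -19021), 66247), -1), Pow(-39905, -1)) = Mul(Pow(Add(23497, 66247), -1), Rational(-1, 39905)) = Mul(Pow(89744, -1), Rational(-1, 39905)) = Mul(Rational(1, 89744), Rational(-1, 39905)) = Rational(-1, 3581234320)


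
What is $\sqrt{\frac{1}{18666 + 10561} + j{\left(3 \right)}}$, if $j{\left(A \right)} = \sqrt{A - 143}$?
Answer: $\frac{\sqrt{29227 + 1708435058 i \sqrt{35}}}{29227} \approx 2.4323 + 2.4323 i$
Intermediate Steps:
$j{\left(A \right)} = \sqrt{-143 + A}$
$\sqrt{\frac{1}{18666 + 10561} + j{\left(3 \right)}} = \sqrt{\frac{1}{18666 + 10561} + \sqrt{-143 + 3}} = \sqrt{\frac{1}{29227} + \sqrt{-140}} = \sqrt{\frac{1}{29227} + 2 i \sqrt{35}}$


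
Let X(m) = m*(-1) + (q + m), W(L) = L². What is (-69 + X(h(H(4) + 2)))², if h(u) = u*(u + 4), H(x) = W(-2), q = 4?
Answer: 4225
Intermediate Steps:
H(x) = 4 (H(x) = (-2)² = 4)
h(u) = u*(4 + u)
X(m) = 4 (X(m) = m*(-1) + (4 + m) = -m + (4 + m) = 4)
(-69 + X(h(H(4) + 2)))² = (-69 + 4)² = (-65)² = 4225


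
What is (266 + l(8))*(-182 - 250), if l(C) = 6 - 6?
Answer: -114912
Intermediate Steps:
l(C) = 0
(266 + l(8))*(-182 - 250) = (266 + 0)*(-182 - 250) = 266*(-432) = -114912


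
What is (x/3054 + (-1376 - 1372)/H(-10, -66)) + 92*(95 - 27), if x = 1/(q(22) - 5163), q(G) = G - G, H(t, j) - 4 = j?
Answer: 3079609408589/488801862 ≈ 6300.3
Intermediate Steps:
H(t, j) = 4 + j
q(G) = 0
x = -1/5163 (x = 1/(0 - 5163) = 1/(-5163) = -1/5163 ≈ -0.00019369)
(x/3054 + (-1376 - 1372)/H(-10, -66)) + 92*(95 - 27) = (-1/5163/3054 + (-1376 - 1372)/(4 - 66)) + 92*(95 - 27) = (-1/5163*1/3054 - 2748/(-62)) + 92*68 = (-1/15767802 - 2748*(-1/62)) + 6256 = (-1/15767802 + 1374/31) + 6256 = 21664959917/488801862 + 6256 = 3079609408589/488801862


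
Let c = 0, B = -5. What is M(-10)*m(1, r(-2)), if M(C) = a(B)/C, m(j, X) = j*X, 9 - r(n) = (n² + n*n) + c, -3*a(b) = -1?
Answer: -1/30 ≈ -0.033333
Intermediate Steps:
a(b) = ⅓ (a(b) = -⅓*(-1) = ⅓)
r(n) = 9 - 2*n² (r(n) = 9 - ((n² + n*n) + 0) = 9 - ((n² + n²) + 0) = 9 - (2*n² + 0) = 9 - 2*n²)
m(j, X) = X*j
M(C) = 1/(3*C)
M(-10)*m(1, r(-2)) = ((⅓)/(-10))*((9 - 2*(-2)²)*1) = ((⅓)*(-⅒))*((9 - 2*4)*1) = -(9 - 8)/30 = -1/30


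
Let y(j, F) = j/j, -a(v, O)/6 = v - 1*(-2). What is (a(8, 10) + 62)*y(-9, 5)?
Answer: 2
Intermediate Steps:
a(v, O) = -12 - 6*v (a(v, O) = -6*(v - 1*(-2)) = -6*(v + 2) = -6*(2 + v) = -12 - 6*v)
y(j, F) = 1
(a(8, 10) + 62)*y(-9, 5) = ((-12 - 6*8) + 62)*1 = ((-12 - 48) + 62)*1 = (-60 + 62)*1 = 2*1 = 2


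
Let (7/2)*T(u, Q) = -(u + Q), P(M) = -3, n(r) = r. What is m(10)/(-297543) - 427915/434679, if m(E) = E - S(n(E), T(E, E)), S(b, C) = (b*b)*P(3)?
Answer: -14161984815/14370632633 ≈ -0.98548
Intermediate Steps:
T(u, Q) = -2*Q/7 - 2*u/7 (T(u, Q) = 2*(-(u + Q))/7 = 2*(-(Q + u))/7 = 2*(-Q - u)/7 = -2*Q/7 - 2*u/7)
S(b, C) = -3*b**2 (S(b, C) = (b*b)*(-3) = b**2*(-3) = -3*b**2)
m(E) = E + 3*E**2 (m(E) = E - (-3)*E**2 = E + 3*E**2)
m(10)/(-297543) - 427915/434679 = (10*(1 + 3*10))/(-297543) - 427915/434679 = (10*(1 + 30))*(-1/297543) - 427915*1/434679 = (10*31)*(-1/297543) - 427915/434679 = 310*(-1/297543) - 427915/434679 = -310/297543 - 427915/434679 = -14161984815/14370632633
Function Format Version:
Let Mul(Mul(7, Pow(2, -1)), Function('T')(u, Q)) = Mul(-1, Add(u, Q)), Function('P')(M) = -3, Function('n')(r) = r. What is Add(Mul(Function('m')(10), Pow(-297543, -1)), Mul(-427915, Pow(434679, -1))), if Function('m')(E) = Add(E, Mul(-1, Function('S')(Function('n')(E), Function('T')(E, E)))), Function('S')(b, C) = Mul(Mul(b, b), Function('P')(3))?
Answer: Rational(-14161984815, 14370632633) ≈ -0.98548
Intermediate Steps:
Function('T')(u, Q) = Add(Mul(Rational(-2, 7), Q), Mul(Rational(-2, 7), u)) (Function('T')(u, Q) = Mul(Rational(2, 7), Mul(-1, Add(u, Q))) = Mul(Rational(2, 7), Mul(-1, Add(Q, u))) = Mul(Rational(2, 7), Add(Mul(-1, Q), Mul(-1, u))) = Add(Mul(Rational(-2, 7), Q), Mul(Rational(-2, 7), u)))
Function('S')(b, C) = Mul(-3, Pow(b, 2)) (Function('S')(b, C) = Mul(Mul(b, b), -3) = Mul(Pow(b, 2), -3) = Mul(-3, Pow(b, 2)))
Function('m')(E) = Add(E, Mul(3, Pow(E, 2))) (Function('m')(E) = Add(E, Mul(-1, Mul(-3, Pow(E, 2)))) = Add(E, Mul(3, Pow(E, 2))))
Add(Mul(Function('m')(10), Pow(-297543, -1)), Mul(-427915, Pow(434679, -1))) = Add(Mul(Mul(10, Add(1, Mul(3, 10))), Pow(-297543, -1)), Mul(-427915, Pow(434679, -1))) = Add(Mul(Mul(10, Add(1, 30)), Rational(-1, 297543)), Mul(-427915, Rational(1, 434679))) = Add(Mul(Mul(10, 31), Rational(-1, 297543)), Rational(-427915, 434679)) = Add(Mul(310, Rational(-1, 297543)), Rational(-427915, 434679)) = Add(Rational(-310, 297543), Rational(-427915, 434679)) = Rational(-14161984815, 14370632633)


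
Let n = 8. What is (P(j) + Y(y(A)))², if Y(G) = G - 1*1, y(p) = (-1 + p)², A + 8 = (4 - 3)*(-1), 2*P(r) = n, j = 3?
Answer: 10609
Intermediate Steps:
P(r) = 4 (P(r) = (½)*8 = 4)
A = -9 (A = -8 + (4 - 3)*(-1) = -8 + 1*(-1) = -8 - 1 = -9)
Y(G) = -1 + G (Y(G) = G - 1 = -1 + G)
(P(j) + Y(y(A)))² = (4 + (-1 + (-1 - 9)²))² = (4 + (-1 + (-10)²))² = (4 + (-1 + 100))² = (4 + 99)² = 103² = 10609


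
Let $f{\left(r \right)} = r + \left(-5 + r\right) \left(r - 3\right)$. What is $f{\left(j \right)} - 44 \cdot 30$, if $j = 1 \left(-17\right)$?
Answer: $-897$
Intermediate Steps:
$j = -17$
$f{\left(r \right)} = r + \left(-5 + r\right) \left(-3 + r\right)$
$f{\left(j \right)} - 44 \cdot 30 = \left(15 + \left(-17\right)^{2} - -119\right) - 44 \cdot 30 = \left(15 + 289 + 119\right) - 1320 = 423 - 1320 = -897$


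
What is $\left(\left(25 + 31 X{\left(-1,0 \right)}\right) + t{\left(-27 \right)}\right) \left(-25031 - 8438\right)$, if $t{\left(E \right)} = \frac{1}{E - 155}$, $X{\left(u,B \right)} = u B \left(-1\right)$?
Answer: $- \frac{152250481}{182} \approx -8.3654 \cdot 10^{5}$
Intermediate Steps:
$X{\left(u,B \right)} = - B u$ ($X{\left(u,B \right)} = B u \left(-1\right) = - B u$)
$t{\left(E \right)} = \frac{1}{-155 + E}$
$\left(\left(25 + 31 X{\left(-1,0 \right)}\right) + t{\left(-27 \right)}\right) \left(-25031 - 8438\right) = \left(\left(25 + 31 \left(\left(-1\right) 0 \left(-1\right)\right)\right) + \frac{1}{-155 - 27}\right) \left(-25031 - 8438\right) = \left(\left(25 + 31 \cdot 0\right) + \frac{1}{-182}\right) \left(-33469\right) = \left(\left(25 + 0\right) - \frac{1}{182}\right) \left(-33469\right) = \left(25 - \frac{1}{182}\right) \left(-33469\right) = \frac{4549}{182} \left(-33469\right) = - \frac{152250481}{182}$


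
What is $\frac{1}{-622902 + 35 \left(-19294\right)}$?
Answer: $- \frac{1}{1298192} \approx -7.703 \cdot 10^{-7}$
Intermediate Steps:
$\frac{1}{-622902 + 35 \left(-19294\right)} = \frac{1}{-622902 - 675290} = \frac{1}{-1298192} = - \frac{1}{1298192}$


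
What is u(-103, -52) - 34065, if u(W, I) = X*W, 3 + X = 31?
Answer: -36949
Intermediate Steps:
X = 28 (X = -3 + 31 = 28)
u(W, I) = 28*W
u(-103, -52) - 34065 = 28*(-103) - 34065 = -2884 - 34065 = -36949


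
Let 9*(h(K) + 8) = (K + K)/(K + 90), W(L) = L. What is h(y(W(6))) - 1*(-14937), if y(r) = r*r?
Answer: 940531/63 ≈ 14929.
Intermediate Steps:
y(r) = r²
h(K) = -8 + 2*K/(9*(90 + K)) (h(K) = -8 + ((K + K)/(K + 90))/9 = -8 + ((2*K)/(90 + K))/9 = -8 + (2*K/(90 + K))/9 = -8 + 2*K/(9*(90 + K)))
h(y(W(6))) - 1*(-14937) = 10*(-648 - 7*6²)/(9*(90 + 6²)) - 1*(-14937) = 10*(-648 - 7*36)/(9*(90 + 36)) + 14937 = (10/9)*(-648 - 252)/126 + 14937 = (10/9)*(1/126)*(-900) + 14937 = -500/63 + 14937 = 940531/63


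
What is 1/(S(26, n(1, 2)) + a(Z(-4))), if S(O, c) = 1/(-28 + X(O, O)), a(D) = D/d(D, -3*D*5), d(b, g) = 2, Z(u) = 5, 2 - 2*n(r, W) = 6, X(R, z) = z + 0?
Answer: ½ ≈ 0.50000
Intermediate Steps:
X(R, z) = z
n(r, W) = -2 (n(r, W) = 1 - ½*6 = 1 - 3 = -2)
a(D) = D/2
S(O, c) = 1/(-28 + O)
1/(S(26, n(1, 2)) + a(Z(-4))) = 1/(1/(-28 + 26) + (½)*5) = 1/(1/(-2) + 5/2) = 1/(-½ + 5/2) = 1/2 = ½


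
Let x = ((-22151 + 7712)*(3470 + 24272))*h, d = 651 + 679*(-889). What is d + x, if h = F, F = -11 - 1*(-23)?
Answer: -4807403836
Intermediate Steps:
F = 12 (F = -11 + 23 = 12)
h = 12
d = -602980 (d = 651 - 603631 = -602980)
x = -4806800856 (x = ((-22151 + 7712)*(3470 + 24272))*12 = -14439*27742*12 = -400566738*12 = -4806800856)
d + x = -602980 - 4806800856 = -4807403836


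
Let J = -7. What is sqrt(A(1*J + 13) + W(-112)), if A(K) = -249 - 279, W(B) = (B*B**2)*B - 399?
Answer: sqrt(157351009) ≈ 12544.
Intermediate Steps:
W(B) = -399 + B**4 (W(B) = B**3*B - 399 = B**4 - 399 = -399 + B**4)
A(K) = -528
sqrt(A(1*J + 13) + W(-112)) = sqrt(-528 + (-399 + (-112)**4)) = sqrt(-528 + (-399 + 157351936)) = sqrt(-528 + 157351537) = sqrt(157351009)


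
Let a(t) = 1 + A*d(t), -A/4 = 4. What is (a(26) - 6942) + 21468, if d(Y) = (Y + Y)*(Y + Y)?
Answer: -28737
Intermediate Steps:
A = -16 (A = -4*4 = -16)
d(Y) = 4*Y**2 (d(Y) = (2*Y)*(2*Y) = 4*Y**2)
a(t) = 1 - 64*t**2
(a(26) - 6942) + 21468 = ((1 - 64*26**2) - 6942) + 21468 = ((1 - 64*676) - 6942) + 21468 = ((1 - 43264) - 6942) + 21468 = (-43263 - 6942) + 21468 = -50205 + 21468 = -28737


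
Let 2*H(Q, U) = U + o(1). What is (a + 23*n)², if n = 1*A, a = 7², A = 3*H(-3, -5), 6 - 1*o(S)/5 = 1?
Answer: 546121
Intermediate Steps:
o(S) = 25 (o(S) = 30 - 5*1 = 30 - 5 = 25)
H(Q, U) = 25/2 + U/2 (H(Q, U) = (U + 25)/2 = (25 + U)/2 = 25/2 + U/2)
A = 30 (A = 3*(25/2 + (½)*(-5)) = 3*(25/2 - 5/2) = 3*10 = 30)
a = 49
n = 30 (n = 1*30 = 30)
(a + 23*n)² = (49 + 23*30)² = (49 + 690)² = 739² = 546121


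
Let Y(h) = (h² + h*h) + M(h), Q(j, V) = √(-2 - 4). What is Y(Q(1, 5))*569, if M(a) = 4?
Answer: -4552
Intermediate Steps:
Q(j, V) = I*√6 (Q(j, V) = √(-6) = I*√6)
Y(h) = 4 + 2*h² (Y(h) = (h² + h*h) + 4 = (h² + h²) + 4 = 2*h² + 4 = 4 + 2*h²)
Y(Q(1, 5))*569 = (4 + 2*(I*√6)²)*569 = (4 + 2*(-6))*569 = (4 - 12)*569 = -8*569 = -4552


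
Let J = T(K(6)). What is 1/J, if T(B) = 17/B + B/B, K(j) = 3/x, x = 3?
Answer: 1/18 ≈ 0.055556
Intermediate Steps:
K(j) = 1 (K(j) = 3/3 = 3*(⅓) = 1)
T(B) = 1 + 17/B (T(B) = 17/B + 1 = 1 + 17/B)
J = 18 (J = (17 + 1)/1 = 1*18 = 18)
1/J = 1/18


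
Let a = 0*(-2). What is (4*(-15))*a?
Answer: 0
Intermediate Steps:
a = 0
(4*(-15))*a = (4*(-15))*0 = -60*0 = 0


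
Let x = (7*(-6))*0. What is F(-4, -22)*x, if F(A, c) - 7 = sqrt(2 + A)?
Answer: 0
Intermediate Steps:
F(A, c) = 7 + sqrt(2 + A)
x = 0 (x = -42*0 = 0)
F(-4, -22)*x = (7 + sqrt(2 - 4))*0 = (7 + sqrt(-2))*0 = (7 + I*sqrt(2))*0 = 0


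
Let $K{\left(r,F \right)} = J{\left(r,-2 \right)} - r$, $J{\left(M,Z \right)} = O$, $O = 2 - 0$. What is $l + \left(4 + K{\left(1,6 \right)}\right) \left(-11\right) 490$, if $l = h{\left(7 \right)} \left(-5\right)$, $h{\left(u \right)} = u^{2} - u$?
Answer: $-27160$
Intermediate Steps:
$O = 2$ ($O = 2 + 0 = 2$)
$J{\left(M,Z \right)} = 2$
$K{\left(r,F \right)} = 2 - r$
$l = -210$ ($l = 7 \left(-1 + 7\right) \left(-5\right) = 7 \cdot 6 \left(-5\right) = 42 \left(-5\right) = -210$)
$l + \left(4 + K{\left(1,6 \right)}\right) \left(-11\right) 490 = -210 + \left(4 + \left(2 - 1\right)\right) \left(-11\right) 490 = -210 + \left(4 + 1\right) \left(-11\right) 490 = -210 + 5 \left(-11\right) 490 = -210 - 26950 = -27160$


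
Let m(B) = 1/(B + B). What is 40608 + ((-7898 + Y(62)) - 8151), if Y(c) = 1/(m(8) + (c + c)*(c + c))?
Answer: 6041931519/246017 ≈ 24559.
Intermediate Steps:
m(B) = 1/(2*B)
Y(c) = 1/(1/16 + 4*c²) (Y(c) = 1/((½)/8 + (c + c)*(c + c)) = 1/((½)*(⅛) + (2*c)*(2*c)) = 1/(1/16 + 4*c²))
40608 + ((-7898 + Y(62)) - 8151) = 40608 + ((-7898 + 16/(1 + 64*62²)) - 8151) = 40608 + ((-7898 + 16/(1 + 64*3844)) - 8151) = 40608 + ((-7898 + 16/(1 + 246016)) - 8151) = 40608 + ((-7898 + 16/246017) - 8151) = 40608 + (-1943042250/246017 - 8151) = 40608 - 3948326817/246017 = 6041931519/246017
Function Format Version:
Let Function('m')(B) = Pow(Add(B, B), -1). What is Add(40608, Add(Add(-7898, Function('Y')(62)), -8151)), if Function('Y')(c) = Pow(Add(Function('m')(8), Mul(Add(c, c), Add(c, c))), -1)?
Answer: Rational(6041931519, 246017) ≈ 24559.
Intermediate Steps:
Function('m')(B) = Mul(Rational(1, 2), Pow(B, -1)) (Function('m')(B) = Pow(Mul(2, B), -1) = Mul(Rational(1, 2), Pow(B, -1)))
Function('Y')(c) = Pow(Add(Rational(1, 16), Mul(4, Pow(c, 2))), -1) (Function('Y')(c) = Pow(Add(Mul(Rational(1, 2), Pow(8, -1)), Mul(Add(c, c), Add(c, c))), -1) = Pow(Add(Mul(Rational(1, 2), Rational(1, 8)), Mul(Mul(2, c), Mul(2, c))), -1) = Pow(Add(Rational(1, 16), Mul(4, Pow(c, 2))), -1))
Add(40608, Add(Add(-7898, Function('Y')(62)), -8151)) = Add(40608, Add(Add(-7898, Mul(16, Pow(Add(1, Mul(64, Pow(62, 2))), -1))), -8151)) = Add(40608, Add(Add(-7898, Mul(16, Pow(Add(1, Mul(64, 3844)), -1))), -8151)) = Add(40608, Add(Add(-7898, Mul(16, Pow(Add(1, 246016), -1))), -8151)) = Add(40608, Add(Add(-7898, Mul(16, Pow(246017, -1))), -8151)) = Add(40608, Add(Add(-7898, Mul(16, Rational(1, 246017))), -8151)) = Add(40608, Add(Add(-7898, Rational(16, 246017)), -8151)) = Add(40608, Add(Rational(-1943042250, 246017), -8151)) = Add(40608, Rational(-3948326817, 246017)) = Rational(6041931519, 246017)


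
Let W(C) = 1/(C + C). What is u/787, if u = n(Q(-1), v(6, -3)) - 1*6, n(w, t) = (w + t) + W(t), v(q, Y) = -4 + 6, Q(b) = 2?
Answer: -7/3148 ≈ -0.0022236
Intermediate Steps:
W(C) = 1/(2*C)
v(q, Y) = 2
n(w, t) = t + w + 1/(2*t) (n(w, t) = (w + t) + 1/(2*t) = (t + w) + 1/(2*t) = t + w + 1/(2*t))
u = -7/4 (u = (2 + 2 + (1/2)/2) - 1*6 = (2 + 2 + (1/2)*(1/2)) - 6 = (2 + 2 + 1/4) - 6 = 17/4 - 6 = -7/4 ≈ -1.7500)
u/787 = -7/4/787 = -7/4*1/787 = -7/3148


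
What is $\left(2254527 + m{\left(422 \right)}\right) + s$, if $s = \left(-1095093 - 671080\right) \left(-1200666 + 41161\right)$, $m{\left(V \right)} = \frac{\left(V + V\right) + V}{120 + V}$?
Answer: $\frac{554977831980365}{271} \approx 2.0479 \cdot 10^{12}$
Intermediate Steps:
$m{\left(V \right)} = \frac{3 V}{120 + V}$ ($m{\left(V \right)} = \frac{2 V + V}{120 + V} = \frac{3 V}{120 + V}$)
$s = 2047886424365$ ($s = \left(-1766173\right) \left(-1159505\right) = 2047886424365$)
$\left(2254527 + m{\left(422 \right)}\right) + s = \left(2254527 + 3 \cdot 422 \frac{1}{120 + 422}\right) + 2047886424365 = \left(2254527 + 3 \cdot 422 \cdot \frac{1}{542}\right) + 2047886424365 = \left(2254527 + \frac{633}{271}\right) + 2047886424365 = \frac{610977450}{271} + 2047886424365 = \frac{554977831980365}{271}$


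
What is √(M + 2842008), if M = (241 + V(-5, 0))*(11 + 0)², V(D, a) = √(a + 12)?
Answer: √(2871169 + 242*√3) ≈ 1694.6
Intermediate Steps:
V(D, a) = √(12 + a)
M = 29161 + 242*√3 (M = (241 + √(12 + 0))*(11 + 0)² = (241 + √12)*11² = (241 + 2*√3)*121 = 29161 + 242*√3 ≈ 29580.)
√(M + 2842008) = √((29161 + 242*√3) + 2842008) = √(2871169 + 242*√3)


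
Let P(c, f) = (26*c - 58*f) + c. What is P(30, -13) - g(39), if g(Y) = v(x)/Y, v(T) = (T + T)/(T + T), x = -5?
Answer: 60995/39 ≈ 1564.0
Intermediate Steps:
v(T) = 1 (v(T) = (2*T)/((2*T)) = (2*T)*(1/(2*T)) = 1)
P(c, f) = -58*f + 27*c (P(c, f) = (-58*f + 26*c) + c = -58*f + 27*c)
g(Y) = 1/Y
P(30, -13) - g(39) = (-58*(-13) + 27*30) - 1/39 = (754 + 810) - 1*1/39 = 1564 - 1/39 = 60995/39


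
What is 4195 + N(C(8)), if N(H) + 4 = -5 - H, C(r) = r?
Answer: 4178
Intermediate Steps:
N(H) = -9 - H (N(H) = -4 + (-5 - H) = -9 - H)
4195 + N(C(8)) = 4195 + (-9 - 1*8) = 4195 + (-9 - 8) = 4195 - 17 = 4178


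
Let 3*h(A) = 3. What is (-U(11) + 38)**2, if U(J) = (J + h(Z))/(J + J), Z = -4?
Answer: 169744/121 ≈ 1402.8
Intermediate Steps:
h(A) = 1 (h(A) = (1/3)*3 = 1)
U(J) = (1 + J)/(2*J) (U(J) = (J + 1)/(J + J) = (1 + J)/((2*J)) = (1 + J)*(1/(2*J)) = (1 + J)/(2*J))
(-U(11) + 38)**2 = (-(1 + 11)/(2*11) + 38)**2 = (-12/(2*11) + 38)**2 = (-1*6/11 + 38)**2 = (-6/11 + 38)**2 = (412/11)**2 = 169744/121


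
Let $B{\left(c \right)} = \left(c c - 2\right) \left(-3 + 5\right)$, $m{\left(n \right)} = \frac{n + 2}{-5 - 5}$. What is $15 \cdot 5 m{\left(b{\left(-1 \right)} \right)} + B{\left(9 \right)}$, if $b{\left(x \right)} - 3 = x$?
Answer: $128$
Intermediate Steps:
$b{\left(x \right)} = 3 + x$
$m{\left(n \right)} = - \frac{1}{5} - \frac{n}{10}$ ($m{\left(n \right)} = \frac{2 + n}{-10} = \left(2 + n\right) \left(- \frac{1}{10}\right) = - \frac{1}{5} - \frac{n}{10}$)
$B{\left(c \right)} = -4 + 2 c^{2}$ ($B{\left(c \right)} = \left(c^{2} - 2\right) 2 = \left(-2 + c^{2}\right) 2 = -4 + 2 c^{2}$)
$15 \cdot 5 m{\left(b{\left(-1 \right)} \right)} + B{\left(9 \right)} = 15 \cdot 5 \left(- \frac{1}{5} - \frac{3 - 1}{10}\right) - \left(4 - 2 \cdot 9^{2}\right) = 75 \left(- \frac{1}{5} - \frac{1}{5}\right) + \left(-4 + 2 \cdot 81\right) = 75 \left(- \frac{1}{5} - \frac{1}{5}\right) + \left(-4 + 162\right) = 75 \left(- \frac{2}{5}\right) + 158 = -30 + 158 = 128$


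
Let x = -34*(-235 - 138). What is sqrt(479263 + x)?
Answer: sqrt(491945) ≈ 701.39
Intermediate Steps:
x = 12682 (x = -34*(-373) = 12682)
sqrt(479263 + x) = sqrt(479263 + 12682) = sqrt(491945)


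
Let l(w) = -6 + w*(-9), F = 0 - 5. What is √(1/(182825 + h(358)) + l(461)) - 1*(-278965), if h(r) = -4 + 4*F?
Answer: 278965 + I*√138844334089354/182801 ≈ 2.7897e+5 + 64.459*I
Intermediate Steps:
F = -5
h(r) = -24 (h(r) = -4 + 4*(-5) = -4 - 20 = -24)
l(w) = -6 - 9*w
√(1/(182825 + h(358)) + l(461)) - 1*(-278965) = √(1/(182825 - 24) + (-6 - 9*461)) - 1*(-278965) = √(1/182801 + (-6 - 4149)) + 278965 = √(1/182801 - 4155) + 278965 = √(-759538154/182801) + 278965 = I*√138844334089354/182801 + 278965 = 278965 + I*√138844334089354/182801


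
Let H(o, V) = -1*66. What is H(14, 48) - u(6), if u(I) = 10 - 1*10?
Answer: -66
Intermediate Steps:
H(o, V) = -66
u(I) = 0 (u(I) = 10 - 10 = 0)
H(14, 48) - u(6) = -66 - 1*0 = -66 + 0 = -66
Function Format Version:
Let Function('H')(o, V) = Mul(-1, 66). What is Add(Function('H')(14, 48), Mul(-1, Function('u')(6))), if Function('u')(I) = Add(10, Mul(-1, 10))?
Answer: -66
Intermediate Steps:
Function('H')(o, V) = -66
Function('u')(I) = 0 (Function('u')(I) = Add(10, -10) = 0)
Add(Function('H')(14, 48), Mul(-1, Function('u')(6))) = Add(-66, Mul(-1, 0)) = Add(-66, 0) = -66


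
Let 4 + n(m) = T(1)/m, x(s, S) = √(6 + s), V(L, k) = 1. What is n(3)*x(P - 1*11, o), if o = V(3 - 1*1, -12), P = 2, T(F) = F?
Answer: -11*I*√3/3 ≈ -6.3509*I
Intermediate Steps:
o = 1
n(m) = -4 + 1/m
n(3)*x(P - 1*11, o) = (-4 + 1/3)*√(6 + (2 - 1*11)) = (-4 + ⅓)*√(6 + (2 - 11)) = -11*√(6 - 9)/3 = -11*I*√3/3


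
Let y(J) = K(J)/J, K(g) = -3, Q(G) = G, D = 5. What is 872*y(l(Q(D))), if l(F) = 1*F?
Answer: -2616/5 ≈ -523.20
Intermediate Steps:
l(F) = F
y(J) = -3/J
872*y(l(Q(D))) = 872*(-3/5) = 872*(-3*⅕) = 872*(-⅗) = -2616/5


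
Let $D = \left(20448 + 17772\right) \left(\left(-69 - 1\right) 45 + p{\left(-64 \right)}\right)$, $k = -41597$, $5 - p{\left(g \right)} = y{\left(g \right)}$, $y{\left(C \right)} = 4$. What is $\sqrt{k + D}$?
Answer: $i \sqrt{120396377} \approx 10973.0 i$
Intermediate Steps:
$p{\left(g \right)} = 1$ ($p{\left(g \right)} = 5 - 4 = 1$)
$D = -120354780$ ($D = \left(20448 + 17772\right) \left(\left(-69 - 1\right) 45 + 1\right) = 38220 \left(\left(-70\right) 45 + 1\right) = 38220 \left(-3150 + 1\right) = 38220 \left(-3149\right) = -120354780$)
$\sqrt{k + D} = \sqrt{-41597 - 120354780} = \sqrt{-120396377} = i \sqrt{120396377}$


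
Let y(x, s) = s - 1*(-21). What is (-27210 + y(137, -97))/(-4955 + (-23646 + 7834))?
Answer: 27286/20767 ≈ 1.3139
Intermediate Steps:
y(x, s) = 21 + s (y(x, s) = s + 21 = 21 + s)
(-27210 + y(137, -97))/(-4955 + (-23646 + 7834)) = (-27210 + (21 - 97))/(-4955 + (-23646 + 7834)) = (-27210 - 76)/(-4955 - 15812) = -27286/(-20767) = -27286*(-1/20767) = 27286/20767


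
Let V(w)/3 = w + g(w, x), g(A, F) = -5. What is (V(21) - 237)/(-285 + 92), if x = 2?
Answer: 189/193 ≈ 0.97927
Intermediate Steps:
V(w) = -15 + 3*w (V(w) = 3*(w - 5) = 3*(-5 + w) = -15 + 3*w)
(V(21) - 237)/(-285 + 92) = ((-15 + 3*21) - 237)/(-285 + 92) = ((-15 + 63) - 237)/(-193) = (48 - 237)*(-1/193) = -189*(-1/193) = 189/193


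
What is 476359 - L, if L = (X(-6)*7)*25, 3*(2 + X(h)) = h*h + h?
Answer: 474959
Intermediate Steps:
X(h) = -2 + h/3 + h**2/3 (X(h) = -2 + (h*h + h)/3 = -2 + (h**2 + h)/3 = -2 + (h + h**2)/3 = -2 + (h/3 + h**2/3) = -2 + h/3 + h**2/3)
L = 1400 (L = ((-2 + (1/3)*(-6) + (1/3)*(-6)**2)*7)*25 = ((-2 - 2 + (1/3)*36)*7)*25 = ((-2 - 2 + 12)*7)*25 = (8*7)*25 = 56*25 = 1400)
476359 - L = 476359 - 1*1400 = 476359 - 1400 = 474959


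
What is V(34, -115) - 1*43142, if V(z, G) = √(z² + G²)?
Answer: -43142 + √14381 ≈ -43022.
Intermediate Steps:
V(z, G) = √(G² + z²)
V(34, -115) - 1*43142 = √((-115)² + 34²) - 1*43142 = √(13225 + 1156) - 43142 = √14381 - 43142 = -43142 + √14381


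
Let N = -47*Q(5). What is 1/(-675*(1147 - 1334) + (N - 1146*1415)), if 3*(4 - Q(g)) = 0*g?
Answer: -1/1495553 ≈ -6.6865e-7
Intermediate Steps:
Q(g) = 4 (Q(g) = 4 - 0*g = 4 - ⅓*0 = 4 + 0 = 4)
N = -188 (N = -47*4 = -188)
1/(-675*(1147 - 1334) + (N - 1146*1415)) = 1/(-675*(1147 - 1334) + (-188 - 1146*1415)) = 1/(-675*(-187) + (-188 - 1621590)) = 1/(126225 - 1621778) = 1/(-1495553) = -1/1495553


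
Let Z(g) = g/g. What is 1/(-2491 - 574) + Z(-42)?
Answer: 3064/3065 ≈ 0.99967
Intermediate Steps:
Z(g) = 1
1/(-2491 - 574) + Z(-42) = 1/(-2491 - 574) + 1 = 1/(-3065) + 1 = -1/3065 + 1 = 3064/3065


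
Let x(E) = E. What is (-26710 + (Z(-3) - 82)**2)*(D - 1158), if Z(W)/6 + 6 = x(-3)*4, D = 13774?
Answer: 118464240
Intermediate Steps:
Z(W) = -108 (Z(W) = -36 + 6*(-3*4) = -36 + 6*(-12) = -36 - 72 = -108)
(-26710 + (Z(-3) - 82)**2)*(D - 1158) = (-26710 + (-108 - 82)**2)*(13774 - 1158) = (-26710 + (-190)**2)*12616 = (-26710 + 36100)*12616 = 9390*12616 = 118464240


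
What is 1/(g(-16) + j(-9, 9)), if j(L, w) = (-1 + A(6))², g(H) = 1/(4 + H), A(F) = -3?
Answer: 12/191 ≈ 0.062827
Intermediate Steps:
j(L, w) = 16 (j(L, w) = (-1 - 3)² = (-4)² = 16)
1/(g(-16) + j(-9, 9)) = 1/(1/(4 - 16) + 16) = 1/(1/(-12) + 16) = 1/(-1/12 + 16) = 1/(191/12) = 12/191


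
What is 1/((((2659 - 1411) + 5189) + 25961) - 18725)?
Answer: 1/13673 ≈ 7.3137e-5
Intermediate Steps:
1/((((2659 - 1411) + 5189) + 25961) - 18725) = 1/(((1248 + 5189) + 25961) - 18725) = 1/((6437 + 25961) - 18725) = 1/(32398 - 18725) = 1/13673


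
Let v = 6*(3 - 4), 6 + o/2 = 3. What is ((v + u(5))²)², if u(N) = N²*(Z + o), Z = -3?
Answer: 2847396321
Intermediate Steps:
o = -6 (o = -12 + 2*3 = -12 + 6 = -6)
u(N) = -9*N² (u(N) = N²*(-3 - 6) = N²*(-9) = -9*N²)
v = -6 (v = 6*(-1) = -6)
((v + u(5))²)² = ((-6 - 9*5²)²)² = ((-6 - 9*25)²)² = ((-6 - 225)²)² = ((-231)²)² = 53361² = 2847396321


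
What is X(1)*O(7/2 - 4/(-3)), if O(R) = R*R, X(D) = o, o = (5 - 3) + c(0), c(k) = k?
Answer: 841/18 ≈ 46.722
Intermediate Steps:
o = 2 (o = (5 - 3) + 0 = 2 + 0 = 2)
X(D) = 2
O(R) = R²
X(1)*O(7/2 - 4/(-3)) = 2*(7/2 - 4/(-3))² = 2*(7*(½) - 4*(-⅓))² = 2*(7/2 + 4/3)² = 2*(29/6)² = 2*(841/36) = 841/18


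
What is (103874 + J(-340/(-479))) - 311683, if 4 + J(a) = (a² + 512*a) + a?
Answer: -47597159753/229441 ≈ -2.0745e+5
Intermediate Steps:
J(a) = -4 + a² + 513*a (J(a) = -4 + ((a² + 512*a) + a) = -4 + (a² + 513*a) = -4 + a² + 513*a)
(103874 + J(-340/(-479))) - 311683 = (103874 + (-4 + (-340/(-479))² + 513*(-340/(-479)))) - 311683 = (103874 + (-4 + (-340*(-1/479))² + 513*(-340*(-1/479)))) - 311683 = (103874 + (-4 + (340/479)² + 513*(340/479))) - 311683 = (103874 + (-4 + 115600/229441 + 174420/479)) - 311683 = (103874 + 82745016/229441) - 311683 = 23915699450/229441 - 311683 = -47597159753/229441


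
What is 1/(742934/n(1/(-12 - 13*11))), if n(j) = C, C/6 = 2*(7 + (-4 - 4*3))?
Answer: -54/371467 ≈ -0.00014537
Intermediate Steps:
C = -108 (C = 6*(2*(7 + (-4 - 4*3))) = 6*(2*(7 + (-4 - 12))) = 6*(2*(7 - 16)) = 6*(2*(-9)) = 6*(-18) = -108)
n(j) = -108
1/(742934/n(1/(-12 - 13*11))) = 1/(742934/(-108)) = 1/(742934*(-1/108)) = 1/(-371467/54) = -54/371467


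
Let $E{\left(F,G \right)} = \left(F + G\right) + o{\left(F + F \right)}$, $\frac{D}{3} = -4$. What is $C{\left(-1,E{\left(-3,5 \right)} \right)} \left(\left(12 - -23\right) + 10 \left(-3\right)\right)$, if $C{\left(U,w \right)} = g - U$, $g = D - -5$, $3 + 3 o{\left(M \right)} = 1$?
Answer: $-30$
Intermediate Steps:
$D = -12$ ($D = 3 \left(-4\right) = -12$)
$o{\left(M \right)} = - \frac{2}{3}$ ($o{\left(M \right)} = -1 + \frac{1}{3} \cdot 1 = -1 + \frac{1}{3} = - \frac{2}{3}$)
$g = -7$ ($g = -12 - -5 = -12 + 5 = -7$)
$E{\left(F,G \right)} = - \frac{2}{3} + F + G$ ($E{\left(F,G \right)} = \left(F + G\right) - \frac{2}{3} = - \frac{2}{3} + F + G$)
$C{\left(U,w \right)} = -7 - U$
$C{\left(-1,E{\left(-3,5 \right)} \right)} \left(\left(12 - -23\right) + 10 \left(-3\right)\right) = \left(-7 - -1\right) \left(\left(12 - -23\right) + 10 \left(-3\right)\right) = \left(-7 + 1\right) \left(\left(12 + 23\right) - 30\right) = - 6 \left(35 - 30\right) = \left(-6\right) 5 = -30$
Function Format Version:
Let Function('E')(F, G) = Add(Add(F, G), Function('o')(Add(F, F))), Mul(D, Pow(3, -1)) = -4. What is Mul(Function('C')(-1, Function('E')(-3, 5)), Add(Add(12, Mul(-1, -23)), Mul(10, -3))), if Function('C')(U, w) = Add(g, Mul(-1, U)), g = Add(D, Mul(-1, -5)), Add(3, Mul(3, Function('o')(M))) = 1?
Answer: -30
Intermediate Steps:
D = -12 (D = Mul(3, -4) = -12)
Function('o')(M) = Rational(-2, 3) (Function('o')(M) = Add(-1, Mul(Rational(1, 3), 1)) = Add(-1, Rational(1, 3)) = Rational(-2, 3))
g = -7 (g = Add(-12, Mul(-1, -5)) = Add(-12, 5) = -7)
Function('E')(F, G) = Add(Rational(-2, 3), F, G) (Function('E')(F, G) = Add(Add(F, G), Rational(-2, 3)) = Add(Rational(-2, 3), F, G))
Function('C')(U, w) = Add(-7, Mul(-1, U))
Mul(Function('C')(-1, Function('E')(-3, 5)), Add(Add(12, Mul(-1, -23)), Mul(10, -3))) = Mul(Add(-7, Mul(-1, -1)), Add(Add(12, Mul(-1, -23)), Mul(10, -3))) = Mul(Add(-7, 1), Add(Add(12, 23), -30)) = Mul(-6, Add(35, -30)) = Mul(-6, 5) = -30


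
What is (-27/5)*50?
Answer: -270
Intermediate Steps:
(-27/5)*50 = ((⅕)*(-27))*50 = -27/5*50 = -270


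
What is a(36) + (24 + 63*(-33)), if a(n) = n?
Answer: -2019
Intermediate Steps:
a(36) + (24 + 63*(-33)) = 36 + (24 + 63*(-33)) = 36 + (24 - 2079) = 36 - 2055 = -2019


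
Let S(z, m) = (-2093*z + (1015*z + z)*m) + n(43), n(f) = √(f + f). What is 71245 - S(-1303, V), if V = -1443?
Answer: -1912968598 - √86 ≈ -1.9130e+9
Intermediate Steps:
n(f) = √2*√f (n(f) = √(2*f) = √2*√f)
S(z, m) = √86 - 2093*z + 1016*m*z (S(z, m) = (-2093*z + (1015*z + z)*m) + √2*√43 = (-2093*z + (1016*z)*m) + √86 = (-2093*z + 1016*m*z) + √86 = √86 - 2093*z + 1016*m*z)
71245 - S(-1303, V) = 71245 - (√86 - 2093*(-1303) + 1016*(-1443)*(-1303)) = 71245 - (√86 + 2727179 + 1910312664) = 71245 - (1913039843 + √86) = 71245 + (-1913039843 - √86) = -1912968598 - √86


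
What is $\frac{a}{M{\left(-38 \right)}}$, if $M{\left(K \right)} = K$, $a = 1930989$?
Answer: $- \frac{101631}{2} \approx -50816.0$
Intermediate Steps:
$\frac{a}{M{\left(-38 \right)}} = \frac{1930989}{-38} = 1930989 \left(- \frac{1}{38}\right) = - \frac{101631}{2}$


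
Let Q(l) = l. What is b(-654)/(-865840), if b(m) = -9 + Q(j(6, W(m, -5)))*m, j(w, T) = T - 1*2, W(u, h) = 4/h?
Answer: -9111/4329200 ≈ -0.0021045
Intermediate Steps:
j(w, T) = -2 + T (j(w, T) = T - 2 = -2 + T)
b(m) = -9 - 14*m/5 (b(m) = -9 + (-2 + 4/(-5))*m = -9 + (-2 + 4*(-⅕))*m = -9 + (-2 - ⅘)*m = -9 - 14*m/5)
b(-654)/(-865840) = (-9 - 14/5*(-654))/(-865840) = (-9 + 9156/5)*(-1/865840) = (9111/5)*(-1/865840) = -9111/4329200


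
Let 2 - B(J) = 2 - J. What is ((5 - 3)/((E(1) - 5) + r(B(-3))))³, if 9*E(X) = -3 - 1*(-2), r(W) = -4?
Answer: -729/68921 ≈ -0.010577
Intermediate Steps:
B(J) = J (B(J) = 2 - (2 - J) = 2 + (-2 + J) = J)
E(X) = -⅑ (E(X) = (-3 - 1*(-2))/9 = (-3 + 2)/9 = (⅑)*(-1) = -⅑)
((5 - 3)/((E(1) - 5) + r(B(-3))))³ = ((5 - 3)/((-⅑ - 5) - 4))³ = (2/(-46/9 - 4))³ = (2/(-82/9))³ = (2*(-9/82))³ = (-9/41)³ = -729/68921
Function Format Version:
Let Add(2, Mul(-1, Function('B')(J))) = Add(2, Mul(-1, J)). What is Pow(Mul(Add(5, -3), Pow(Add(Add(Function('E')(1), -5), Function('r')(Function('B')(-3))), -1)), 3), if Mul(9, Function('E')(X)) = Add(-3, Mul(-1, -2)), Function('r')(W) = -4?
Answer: Rational(-729, 68921) ≈ -0.010577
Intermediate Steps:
Function('B')(J) = J (Function('B')(J) = Add(2, Mul(-1, Add(2, Mul(-1, J)))) = Add(2, Add(-2, J)) = J)
Function('E')(X) = Rational(-1, 9) (Function('E')(X) = Mul(Rational(1, 9), Add(-3, Mul(-1, -2))) = Mul(Rational(1, 9), Add(-3, 2)) = Mul(Rational(1, 9), -1) = Rational(-1, 9))
Pow(Mul(Add(5, -3), Pow(Add(Add(Function('E')(1), -5), Function('r')(Function('B')(-3))), -1)), 3) = Pow(Mul(Add(5, -3), Pow(Add(Add(Rational(-1, 9), -5), -4), -1)), 3) = Pow(Mul(2, Pow(Add(Rational(-46, 9), -4), -1)), 3) = Pow(Mul(2, Pow(Rational(-82, 9), -1)), 3) = Pow(Mul(2, Rational(-9, 82)), 3) = Pow(Rational(-9, 41), 3) = Rational(-729, 68921)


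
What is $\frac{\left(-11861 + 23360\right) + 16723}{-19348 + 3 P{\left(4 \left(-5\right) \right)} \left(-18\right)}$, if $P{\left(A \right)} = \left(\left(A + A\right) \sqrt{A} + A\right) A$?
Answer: $- \frac{144454307}{4875192338} + \frac{152398800 i \sqrt{5}}{2437596169} \approx -0.02963 + 0.1398 i$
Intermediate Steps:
$P{\left(A \right)} = A \left(A + 2 A^{\frac{3}{2}}\right)$ ($P{\left(A \right)} = \left(2 A \sqrt{A} + A\right) A = \left(2 A^{\frac{3}{2}} + A\right) A = \left(A + 2 A^{\frac{3}{2}}\right) A = A \left(A + 2 A^{\frac{3}{2}}\right)$)
$\frac{\left(-11861 + 23360\right) + 16723}{-19348 + 3 P{\left(4 \left(-5\right) \right)} \left(-18\right)} = \frac{\left(-11861 + 23360\right) + 16723}{-19348 + 3 \left(\left(4 \left(-5\right)\right)^{2} + 2 \left(4 \left(-5\right)\right)^{\frac{5}{2}}\right) \left(-18\right)} = \frac{11499 + 16723}{-19348 + 3 \left(\left(-20\right)^{2} + 2 \left(-20\right)^{\frac{5}{2}}\right) \left(-18\right)} = \frac{28222}{-19348 + 3 \left(400 + 2 \cdot 800 i \sqrt{5}\right) \left(-18\right)} = \frac{28222}{-19348 + 3 \left(400 + 1600 i \sqrt{5}\right) \left(-18\right)} = \frac{28222}{-19348 + \left(1200 + 4800 i \sqrt{5}\right) \left(-18\right)} = \frac{28222}{-19348 - \left(21600 + 86400 i \sqrt{5}\right)} = \frac{28222}{-40948 - 86400 i \sqrt{5}}$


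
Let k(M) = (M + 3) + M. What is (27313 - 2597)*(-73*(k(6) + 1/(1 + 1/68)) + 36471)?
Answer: 60207681680/69 ≈ 8.7257e+8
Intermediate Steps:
k(M) = 3 + 2*M (k(M) = (3 + M) + M = 3 + 2*M)
(27313 - 2597)*(-73*(k(6) + 1/(1 + 1/68)) + 36471) = (27313 - 2597)*(-73*((3 + 2*6) + 1/(1 + 1/68)) + 36471) = 24716*(-73*((3 + 12) + 1/(1 + 1/68)) + 36471) = 24716*(-73*(15 + 1/(69/68)) + 36471) = 24716*(-73*(15 + 68/69) + 36471) = 24716*(-73*1103/69 + 36471) = 24716*(-80519/69 + 36471) = 24716*(2435980/69) = 60207681680/69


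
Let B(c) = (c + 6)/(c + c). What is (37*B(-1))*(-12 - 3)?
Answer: 2775/2 ≈ 1387.5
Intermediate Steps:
B(c) = (6 + c)/(2*c) (B(c) = (6 + c)/((2*c)) = (6 + c)*(1/(2*c)) = (6 + c)/(2*c))
(37*B(-1))*(-12 - 3) = (37*((1/2)*(6 - 1)/(-1)))*(-12 - 3) = (37*((1/2)*(-1)*5))*(-15) = (37*(-5/2))*(-15) = -185/2*(-15) = 2775/2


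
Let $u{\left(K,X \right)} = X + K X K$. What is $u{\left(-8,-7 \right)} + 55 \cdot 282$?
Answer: $15055$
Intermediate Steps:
$u{\left(K,X \right)} = X + X K^{2}$
$u{\left(-8,-7 \right)} + 55 \cdot 282 = - 7 \left(1 + \left(-8\right)^{2}\right) + 55 \cdot 282 = - 7 \left(1 + 64\right) + 15510 = \left(-7\right) 65 + 15510 = -455 + 15510 = 15055$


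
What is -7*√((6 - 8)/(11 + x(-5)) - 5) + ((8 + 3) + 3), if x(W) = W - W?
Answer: 14 - 7*I*√627/11 ≈ 14.0 - 15.935*I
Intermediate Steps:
x(W) = 0
-7*√((6 - 8)/(11 + x(-5)) - 5) + ((8 + 3) + 3) = -7*√((6 - 8)/(11 + 0) - 5) + ((8 + 3) + 3) = -7*√(-2/11 - 5) + (11 + 3) = -7*√(-2*1/11 - 5) + 14 = -7*√(-2/11 - 5) + 14 = -7*I*√627/11 + 14 = 14 - 7*I*√627/11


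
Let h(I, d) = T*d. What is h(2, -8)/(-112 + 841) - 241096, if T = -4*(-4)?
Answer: -175759112/729 ≈ -2.4110e+5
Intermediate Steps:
T = 16
h(I, d) = 16*d
h(2, -8)/(-112 + 841) - 241096 = (16*(-8))/(-112 + 841) - 241096 = -128/729 - 241096 = -175759112/729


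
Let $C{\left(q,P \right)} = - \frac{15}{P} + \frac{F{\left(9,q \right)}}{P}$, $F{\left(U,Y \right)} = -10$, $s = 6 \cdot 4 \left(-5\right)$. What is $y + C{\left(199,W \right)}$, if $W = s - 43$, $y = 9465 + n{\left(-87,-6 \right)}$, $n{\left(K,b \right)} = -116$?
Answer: $\frac{1523912}{163} \approx 9349.2$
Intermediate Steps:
$s = -120$ ($s = 24 \left(-5\right) = -120$)
$y = 9349$ ($y = 9465 - 116 = 9349$)
$W = -163$ ($W = -120 - 43 = -163$)
$C{\left(q,P \right)} = - \frac{25}{P}$ ($C{\left(q,P \right)} = - \frac{15}{P} - \frac{10}{P} = - \frac{25}{P}$)
$y + C{\left(199,W \right)} = 9349 - \frac{25}{-163} = 9349 - - \frac{25}{163} = 9349 + \frac{25}{163} = \frac{1523912}{163}$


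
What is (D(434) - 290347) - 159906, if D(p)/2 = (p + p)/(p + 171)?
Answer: -272401329/605 ≈ -4.5025e+5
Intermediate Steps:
D(p) = 4*p/(171 + p) (D(p) = 2*((p + p)/(p + 171)) = 2*((2*p)/(171 + p)) = 2*(2*p/(171 + p)) = 4*p/(171 + p))
(D(434) - 290347) - 159906 = (4*434/(171 + 434) - 290347) - 159906 = (4*434/605 - 290347) - 159906 = (4*434*(1/605) - 290347) - 159906 = (1736/605 - 290347) - 159906 = -175658199/605 - 159906 = -272401329/605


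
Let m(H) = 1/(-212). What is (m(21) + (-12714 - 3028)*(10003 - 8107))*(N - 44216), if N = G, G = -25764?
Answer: 110700109095575/53 ≈ 2.0887e+12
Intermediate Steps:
m(H) = -1/212
N = -25764
(m(21) + (-12714 - 3028)*(10003 - 8107))*(N - 44216) = (-1/212 + (-12714 - 3028)*(10003 - 8107))*(-25764 - 44216) = (-1/212 - 15742*1896)*(-69980) = (-1/212 - 29846832)*(-69980) = -6327528385/212*(-69980) = 110700109095575/53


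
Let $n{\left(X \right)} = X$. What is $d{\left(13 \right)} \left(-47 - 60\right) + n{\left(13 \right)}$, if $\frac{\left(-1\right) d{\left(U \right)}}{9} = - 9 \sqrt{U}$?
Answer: $13 - 8667 \sqrt{13} \approx -31236.0$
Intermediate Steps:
$d{\left(U \right)} = 81 \sqrt{U}$ ($d{\left(U \right)} = - 9 \left(- 9 \sqrt{U}\right) = 81 \sqrt{U}$)
$d{\left(13 \right)} \left(-47 - 60\right) + n{\left(13 \right)} = 81 \sqrt{13} \left(-47 - 60\right) + 13 = 81 \sqrt{13} \left(-107\right) + 13 = - 8667 \sqrt{13} + 13 = 13 - 8667 \sqrt{13}$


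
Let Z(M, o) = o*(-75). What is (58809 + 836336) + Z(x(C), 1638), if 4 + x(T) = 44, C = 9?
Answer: 772295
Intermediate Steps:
x(T) = 40 (x(T) = -4 + 44 = 40)
Z(M, o) = -75*o
(58809 + 836336) + Z(x(C), 1638) = (58809 + 836336) - 75*1638 = 895145 - 122850 = 772295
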